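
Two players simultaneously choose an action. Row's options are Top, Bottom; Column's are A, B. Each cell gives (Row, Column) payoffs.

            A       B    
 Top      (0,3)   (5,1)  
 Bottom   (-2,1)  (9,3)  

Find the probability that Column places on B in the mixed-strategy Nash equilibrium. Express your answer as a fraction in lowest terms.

Column's mix q on A must make Row indifferent between Top and Bottom.
Row's payoff from Top: 0q + 5(1−q). From Bottom: (-2)q + 9(1−q).
Set equal: 2q = 4(1−q) → q = 4/6 = 2/3.
Probability on B is 1 − 2/3 = 1/3.

1/3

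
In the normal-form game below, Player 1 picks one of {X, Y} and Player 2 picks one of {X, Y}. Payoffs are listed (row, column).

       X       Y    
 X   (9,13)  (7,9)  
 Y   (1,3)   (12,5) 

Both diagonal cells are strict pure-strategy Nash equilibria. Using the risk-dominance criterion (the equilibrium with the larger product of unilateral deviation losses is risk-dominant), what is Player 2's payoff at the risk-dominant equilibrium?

13

At both X: Player 1 loses 9 − 1 = 8 by deviating; Player 2 loses 13 − 9 = 4. Product = 8·4 = 32.
At both Y: Player 1 loses 12 − 7 = 5 by deviating; Player 2 loses 5 − 3 = 2. Product = 5·2 = 10.
32 > 10, so both X is risk-dominant. Player 2's payoff there is 13.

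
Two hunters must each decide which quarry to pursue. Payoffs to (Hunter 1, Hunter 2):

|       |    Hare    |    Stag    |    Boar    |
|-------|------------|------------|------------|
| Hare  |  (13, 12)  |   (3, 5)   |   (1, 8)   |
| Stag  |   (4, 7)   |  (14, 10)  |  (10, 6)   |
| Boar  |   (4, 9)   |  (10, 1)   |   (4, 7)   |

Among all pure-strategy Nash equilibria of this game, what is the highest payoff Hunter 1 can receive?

Both Hare is a pure NE (Hunter 1: 13 ≥ 4; Hunter 2: 12 ≥ 8). Hunter 1 gets 13.
Both Stag is a pure NE (Hunter 1: 14 ≥ 10; Hunter 2: 10 ≥ 7). Hunter 1 gets 14.
Every other cell has a profitable deviation for at least one player. Highest of {13, 14} is 14.

14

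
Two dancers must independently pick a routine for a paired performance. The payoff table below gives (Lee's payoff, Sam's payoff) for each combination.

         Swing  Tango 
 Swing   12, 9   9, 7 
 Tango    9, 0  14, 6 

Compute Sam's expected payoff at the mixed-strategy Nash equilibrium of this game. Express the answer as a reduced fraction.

27/4

Lee mixes with probability p on Swing, chosen so Sam is indifferent: 9p + 0(1−p) = 7p + 6(1−p) gives p = 3/4.
Sam's expected payoff is 9·3/4 + 0·1/4 = 27/4.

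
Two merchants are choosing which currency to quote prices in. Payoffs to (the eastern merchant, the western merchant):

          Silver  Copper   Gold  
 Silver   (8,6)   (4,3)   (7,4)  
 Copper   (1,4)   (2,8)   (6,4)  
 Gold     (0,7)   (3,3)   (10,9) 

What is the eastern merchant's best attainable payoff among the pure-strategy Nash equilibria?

Both Silver is a pure NE (the eastern merchant: 8 ≥ 1; the western merchant: 6 ≥ 4). The eastern merchant gets 8.
Both Gold is a pure NE (the eastern merchant: 10 ≥ 7; the western merchant: 9 ≥ 7). The eastern merchant gets 10.
Every other cell has a profitable deviation for at least one player. Highest of {8, 10} is 10.

10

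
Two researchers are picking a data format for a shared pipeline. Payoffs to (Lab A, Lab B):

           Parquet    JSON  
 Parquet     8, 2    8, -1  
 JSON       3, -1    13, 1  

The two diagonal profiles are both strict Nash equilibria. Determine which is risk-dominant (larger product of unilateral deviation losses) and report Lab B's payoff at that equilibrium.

At both Parquet: Lab A loses 8 − 3 = 5 by deviating; Lab B loses 2 − (-1) = 3. Product = 5·3 = 15.
At both JSON: Lab A loses 13 − 8 = 5 by deviating; Lab B loses 1 − (-1) = 2. Product = 5·2 = 10.
15 > 10, so both Parquet is risk-dominant. Lab B's payoff there is 2.

2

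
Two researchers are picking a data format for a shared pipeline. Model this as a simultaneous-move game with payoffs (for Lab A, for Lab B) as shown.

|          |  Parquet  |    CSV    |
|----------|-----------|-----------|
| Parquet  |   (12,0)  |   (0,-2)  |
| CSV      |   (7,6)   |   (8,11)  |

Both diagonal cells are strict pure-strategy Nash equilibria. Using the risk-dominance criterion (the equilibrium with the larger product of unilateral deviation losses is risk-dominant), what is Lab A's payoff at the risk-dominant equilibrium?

8

At both Parquet: Lab A loses 12 − 7 = 5 by deviating; Lab B loses 0 − (-2) = 2. Product = 5·2 = 10.
At both CSV: Lab A loses 8 − 0 = 8 by deviating; Lab B loses 11 − 6 = 5. Product = 8·5 = 40.
40 > 10, so both CSV is risk-dominant. Lab A's payoff there is 8.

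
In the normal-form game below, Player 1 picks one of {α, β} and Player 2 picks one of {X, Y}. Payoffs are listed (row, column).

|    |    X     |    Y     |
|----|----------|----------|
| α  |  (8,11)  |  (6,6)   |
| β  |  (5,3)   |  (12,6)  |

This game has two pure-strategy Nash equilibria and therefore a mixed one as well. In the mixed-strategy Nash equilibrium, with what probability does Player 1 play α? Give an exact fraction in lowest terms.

Player 1's mix p on α must make Player 2 indifferent between X and Y.
Player 2's payoff from X: 11p + 3(1−p). From Y: 6p + 6(1−p).
Set equal: 5p = 3(1−p) → p = 3/8.

3/8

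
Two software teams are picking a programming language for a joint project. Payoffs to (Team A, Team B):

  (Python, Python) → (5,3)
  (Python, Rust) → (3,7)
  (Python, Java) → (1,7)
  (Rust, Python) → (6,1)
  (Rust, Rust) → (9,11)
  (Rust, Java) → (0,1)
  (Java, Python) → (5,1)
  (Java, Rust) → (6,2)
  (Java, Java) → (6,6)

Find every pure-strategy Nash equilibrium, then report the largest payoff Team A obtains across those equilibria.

9

Both Rust is a pure NE (Team A: 9 ≥ 6; Team B: 11 ≥ 1). Team A gets 9.
Both Java is a pure NE (Team A: 6 ≥ 1; Team B: 6 ≥ 2). Team A gets 6.
Every other cell has a profitable deviation for at least one player. Highest of {9, 6} is 9.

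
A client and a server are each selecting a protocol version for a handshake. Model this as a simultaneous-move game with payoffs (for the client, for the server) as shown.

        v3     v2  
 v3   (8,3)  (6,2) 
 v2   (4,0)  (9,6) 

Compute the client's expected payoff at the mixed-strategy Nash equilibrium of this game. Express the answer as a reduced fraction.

48/7

The server mixes with probability q on v3, chosen so the client is indifferent: 8q + 6(1−q) = 4q + 9(1−q) gives q = 3/7.
The client's expected payoff (from either row, since indifferent) is 8·3/7 + 6·4/7 = 48/7.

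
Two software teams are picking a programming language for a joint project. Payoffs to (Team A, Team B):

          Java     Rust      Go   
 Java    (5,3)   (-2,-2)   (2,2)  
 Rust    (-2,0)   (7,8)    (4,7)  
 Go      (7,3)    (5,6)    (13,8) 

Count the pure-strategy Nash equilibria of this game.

Both Rust: Team A gets 7 (best alternative 5); Team B gets 8 (best alternative 7). Neither deviates — NE.
Both Go: Team A gets 13 (best alternative 4); Team B gets 8 (best alternative 6). Neither deviates — NE.
Both Java is not a NE: Team A would switch to Go (7 > 5).
No other cell survives both best-response checks, so there are 2 pure NE.

2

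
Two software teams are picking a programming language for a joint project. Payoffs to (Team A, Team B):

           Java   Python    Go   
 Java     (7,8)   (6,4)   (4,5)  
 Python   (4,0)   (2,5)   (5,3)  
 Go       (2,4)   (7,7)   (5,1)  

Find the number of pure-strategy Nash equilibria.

Both Java: Team A gets 7 (best alternative 4); Team B gets 8 (best alternative 5). Neither deviates — NE.
(Go, Python): Team A gets 7 (best alternative 6); Team B gets 7 (best alternative 4). Neither deviates — NE.
Both Go is not a NE: Team B would switch to Python (7 > 1).
No other cell survives both best-response checks, so there are 2 pure NE.

2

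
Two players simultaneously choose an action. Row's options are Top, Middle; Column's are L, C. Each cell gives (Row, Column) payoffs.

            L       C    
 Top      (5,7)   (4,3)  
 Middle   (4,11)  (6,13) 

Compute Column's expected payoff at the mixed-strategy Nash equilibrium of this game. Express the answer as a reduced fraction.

29/3

Row mixes with probability p on Top, chosen so Column is indifferent: 7p + 11(1−p) = 3p + 13(1−p) gives p = 1/3.
Column's expected payoff is 7·1/3 + 11·2/3 = 29/3.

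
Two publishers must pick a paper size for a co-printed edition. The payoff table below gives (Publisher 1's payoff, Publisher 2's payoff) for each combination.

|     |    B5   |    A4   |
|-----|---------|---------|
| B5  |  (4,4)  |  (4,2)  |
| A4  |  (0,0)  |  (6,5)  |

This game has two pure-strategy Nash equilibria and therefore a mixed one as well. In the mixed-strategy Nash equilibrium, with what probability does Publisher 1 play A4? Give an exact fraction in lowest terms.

2/7

Publisher 1's mix p on B5 must make Publisher 2 indifferent between B5 and A4.
Publisher 2's payoff from B5: 4p + 0(1−p). From A4: 2p + 5(1−p).
Set equal: 2p = 5(1−p) → p = 5/7.
Probability on A4 is 1 − 5/7 = 2/7.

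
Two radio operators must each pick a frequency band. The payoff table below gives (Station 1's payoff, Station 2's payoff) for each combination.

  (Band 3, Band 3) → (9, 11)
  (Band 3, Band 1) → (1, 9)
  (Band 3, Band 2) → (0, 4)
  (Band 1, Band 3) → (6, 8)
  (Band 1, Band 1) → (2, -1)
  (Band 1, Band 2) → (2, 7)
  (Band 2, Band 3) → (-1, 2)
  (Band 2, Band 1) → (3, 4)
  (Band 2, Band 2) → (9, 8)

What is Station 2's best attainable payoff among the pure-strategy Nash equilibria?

Both Band 3 is a pure NE (Station 1: 9 ≥ 6; Station 2: 11 ≥ 9). Station 2 gets 11.
Both Band 2 is a pure NE (Station 1: 9 ≥ 2; Station 2: 8 ≥ 4). Station 2 gets 8.
Every other cell has a profitable deviation for at least one player. Highest of {11, 8} is 11.

11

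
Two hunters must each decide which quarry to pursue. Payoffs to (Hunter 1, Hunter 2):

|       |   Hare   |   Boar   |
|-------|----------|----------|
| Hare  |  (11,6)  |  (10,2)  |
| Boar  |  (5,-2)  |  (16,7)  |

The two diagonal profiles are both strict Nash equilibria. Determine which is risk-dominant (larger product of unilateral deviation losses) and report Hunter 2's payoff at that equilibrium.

At both Hare: Hunter 1 loses 11 − 5 = 6 by deviating; Hunter 2 loses 6 − 2 = 4. Product = 6·4 = 24.
At both Boar: Hunter 1 loses 16 − 10 = 6 by deviating; Hunter 2 loses 7 − (-2) = 9. Product = 6·9 = 54.
54 > 24, so both Boar is risk-dominant. Hunter 2's payoff there is 7.

7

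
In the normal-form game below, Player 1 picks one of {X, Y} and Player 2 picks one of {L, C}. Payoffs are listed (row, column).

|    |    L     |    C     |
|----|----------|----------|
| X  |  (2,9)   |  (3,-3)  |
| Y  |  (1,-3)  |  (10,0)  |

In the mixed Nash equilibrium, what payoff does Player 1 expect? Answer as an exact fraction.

Player 2 mixes with probability q on L, chosen so Player 1 is indifferent: 2q + 3(1−q) = 1q + 10(1−q) gives q = 7/8.
Player 1's expected payoff (from either row, since indifferent) is 2·7/8 + 3·1/8 = 17/8.

17/8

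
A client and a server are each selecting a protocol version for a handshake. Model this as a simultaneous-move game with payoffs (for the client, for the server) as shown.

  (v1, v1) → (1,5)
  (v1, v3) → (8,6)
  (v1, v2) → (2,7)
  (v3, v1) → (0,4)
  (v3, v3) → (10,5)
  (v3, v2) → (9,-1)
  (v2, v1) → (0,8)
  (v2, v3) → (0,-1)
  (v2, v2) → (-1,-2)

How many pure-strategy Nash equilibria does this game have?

1

Both v3: the client gets 10 (best alternative 8); the server gets 5 (best alternative 4). Neither deviates — NE.
Both v2 is not a NE: the client would switch to v3 (9 > -1).
No other cell survives both best-response checks, so there is 1 pure NE.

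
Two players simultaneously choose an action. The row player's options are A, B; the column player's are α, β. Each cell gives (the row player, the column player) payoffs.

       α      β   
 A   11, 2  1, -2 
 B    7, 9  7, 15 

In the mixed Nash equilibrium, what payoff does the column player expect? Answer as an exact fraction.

24/5

The row player mixes with probability p on A, chosen so the column player is indifferent: 2p + 9(1−p) = (-2)p + 15(1−p) gives p = 3/5.
The column player's expected payoff is 2·3/5 + 9·2/5 = 24/5.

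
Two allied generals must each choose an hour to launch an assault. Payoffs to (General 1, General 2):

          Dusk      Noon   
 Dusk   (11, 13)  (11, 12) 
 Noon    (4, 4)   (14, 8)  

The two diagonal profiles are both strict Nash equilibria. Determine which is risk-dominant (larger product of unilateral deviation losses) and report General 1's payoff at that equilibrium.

At both Dusk: General 1 loses 11 − 4 = 7 by deviating; General 2 loses 13 − 12 = 1. Product = 7·1 = 7.
At both Noon: General 1 loses 14 − 11 = 3 by deviating; General 2 loses 8 − 4 = 4. Product = 3·4 = 12.
12 > 7, so both Noon is risk-dominant. General 1's payoff there is 14.

14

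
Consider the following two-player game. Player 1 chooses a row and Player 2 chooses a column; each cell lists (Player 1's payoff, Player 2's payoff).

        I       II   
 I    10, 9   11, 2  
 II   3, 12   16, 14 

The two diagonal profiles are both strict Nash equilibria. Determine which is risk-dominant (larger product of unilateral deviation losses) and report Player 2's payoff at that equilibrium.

9

At both I: Player 1 loses 10 − 3 = 7 by deviating; Player 2 loses 9 − 2 = 7. Product = 7·7 = 49.
At both II: Player 1 loses 16 − 11 = 5 by deviating; Player 2 loses 14 − 12 = 2. Product = 5·2 = 10.
49 > 10, so both I is risk-dominant. Player 2's payoff there is 9.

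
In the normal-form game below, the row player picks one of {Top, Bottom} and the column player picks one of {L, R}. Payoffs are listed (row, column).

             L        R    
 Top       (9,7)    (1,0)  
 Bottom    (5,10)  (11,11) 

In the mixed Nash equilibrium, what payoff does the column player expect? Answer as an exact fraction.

The row player mixes with probability p on Top, chosen so the column player is indifferent: 7p + 10(1−p) = 0p + 11(1−p) gives p = 1/8.
The column player's expected payoff is 7·1/8 + 10·7/8 = 77/8.

77/8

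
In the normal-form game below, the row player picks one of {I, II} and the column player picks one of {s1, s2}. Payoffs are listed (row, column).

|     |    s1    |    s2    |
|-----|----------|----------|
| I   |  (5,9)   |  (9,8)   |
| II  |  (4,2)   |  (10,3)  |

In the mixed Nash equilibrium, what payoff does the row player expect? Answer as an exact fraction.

The column player mixes with probability q on s1, chosen so the row player is indifferent: 5q + 9(1−q) = 4q + 10(1−q) gives q = 1/2.
The row player's expected payoff (from either row, since indifferent) is 5·1/2 + 9·1/2 = 7.

7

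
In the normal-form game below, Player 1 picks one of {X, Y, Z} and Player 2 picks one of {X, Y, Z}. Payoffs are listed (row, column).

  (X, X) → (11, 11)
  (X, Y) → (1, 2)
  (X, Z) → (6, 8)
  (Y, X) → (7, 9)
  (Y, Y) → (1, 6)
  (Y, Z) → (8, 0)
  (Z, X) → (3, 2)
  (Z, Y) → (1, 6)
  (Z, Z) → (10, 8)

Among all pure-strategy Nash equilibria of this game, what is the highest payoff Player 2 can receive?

Both X is a pure NE (Player 1: 11 ≥ 7; Player 2: 11 ≥ 8). Player 2 gets 11.
Both Z is a pure NE (Player 1: 10 ≥ 8; Player 2: 8 ≥ 6). Player 2 gets 8.
Every other cell has a profitable deviation for at least one player. Highest of {11, 8} is 11.

11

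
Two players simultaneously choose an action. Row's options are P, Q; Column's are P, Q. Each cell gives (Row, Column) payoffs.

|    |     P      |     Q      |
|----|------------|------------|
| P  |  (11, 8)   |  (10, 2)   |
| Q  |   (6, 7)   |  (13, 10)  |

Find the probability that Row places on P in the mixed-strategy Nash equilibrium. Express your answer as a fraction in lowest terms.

Row's mix p on P must make Column indifferent between P and Q.
Column's payoff from P: 8p + 7(1−p). From Q: 2p + 10(1−p).
Set equal: 6p = 3(1−p) → p = 3/9 = 1/3.

1/3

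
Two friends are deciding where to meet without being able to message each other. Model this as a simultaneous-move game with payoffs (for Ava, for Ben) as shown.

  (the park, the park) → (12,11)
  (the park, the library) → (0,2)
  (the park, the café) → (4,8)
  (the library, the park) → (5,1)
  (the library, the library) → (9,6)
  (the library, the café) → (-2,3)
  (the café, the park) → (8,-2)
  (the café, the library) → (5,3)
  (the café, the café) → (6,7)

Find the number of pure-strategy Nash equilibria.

Both the park: Ava gets 12 (best alternative 8); Ben gets 11 (best alternative 8). Neither deviates — NE.
Both the library: Ava gets 9 (best alternative 5); Ben gets 6 (best alternative 3). Neither deviates — NE.
Both the café: Ava gets 6 (best alternative 4); Ben gets 7 (best alternative 3). Neither deviates — NE.
(the park, the café) is not a NE: Ava would switch to the café (6 > 4).
No other cell survives both best-response checks, so there are 3 pure NE.

3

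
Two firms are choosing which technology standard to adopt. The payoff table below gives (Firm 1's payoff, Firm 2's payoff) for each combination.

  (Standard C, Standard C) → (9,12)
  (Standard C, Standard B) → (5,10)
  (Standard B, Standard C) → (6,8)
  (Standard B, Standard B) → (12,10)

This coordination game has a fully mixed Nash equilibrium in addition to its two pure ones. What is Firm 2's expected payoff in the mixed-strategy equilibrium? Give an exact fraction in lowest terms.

10

Firm 1 mixes with probability p on Standard C, chosen so Firm 2 is indifferent: 12p + 8(1−p) = 10p + 10(1−p) gives p = 1/2.
Firm 2's expected payoff is 12·1/2 + 8·1/2 = 10.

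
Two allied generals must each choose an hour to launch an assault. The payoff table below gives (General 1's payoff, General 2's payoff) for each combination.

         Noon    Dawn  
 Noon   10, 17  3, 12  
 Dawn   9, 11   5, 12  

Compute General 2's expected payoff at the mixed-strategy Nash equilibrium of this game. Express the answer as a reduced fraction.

12

General 1 mixes with probability p on Noon, chosen so General 2 is indifferent: 17p + 11(1−p) = 12p + 12(1−p) gives p = 1/6.
General 2's expected payoff is 17·1/6 + 11·5/6 = 12.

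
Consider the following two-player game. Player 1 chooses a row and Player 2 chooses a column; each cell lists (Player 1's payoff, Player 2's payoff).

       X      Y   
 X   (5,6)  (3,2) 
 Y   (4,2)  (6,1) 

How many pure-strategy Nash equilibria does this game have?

Both X: Player 1 gets 5 (best alternative 4); Player 2 gets 6 (best alternative 2). Neither deviates — NE.
Both Y is not a NE: Player 2 would switch to X (2 > 1).
No other cell survives both best-response checks, so there is 1 pure NE.

1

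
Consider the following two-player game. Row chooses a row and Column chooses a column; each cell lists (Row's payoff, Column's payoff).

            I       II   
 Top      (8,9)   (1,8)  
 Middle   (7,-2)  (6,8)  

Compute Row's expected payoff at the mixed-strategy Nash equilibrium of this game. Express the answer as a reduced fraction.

41/6

Column mixes with probability q on I, chosen so Row is indifferent: 8q + 1(1−q) = 7q + 6(1−q) gives q = 5/6.
Row's expected payoff (from either row, since indifferent) is 8·5/6 + 1·1/6 = 41/6.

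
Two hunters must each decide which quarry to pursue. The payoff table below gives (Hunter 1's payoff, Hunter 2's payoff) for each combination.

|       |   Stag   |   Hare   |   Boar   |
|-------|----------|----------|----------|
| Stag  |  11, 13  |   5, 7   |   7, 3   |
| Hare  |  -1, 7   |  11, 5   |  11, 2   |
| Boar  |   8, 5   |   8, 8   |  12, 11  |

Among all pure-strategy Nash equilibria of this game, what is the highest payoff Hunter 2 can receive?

13

Both Stag is a pure NE (Hunter 1: 11 ≥ 8; Hunter 2: 13 ≥ 7). Hunter 2 gets 13.
Both Boar is a pure NE (Hunter 1: 12 ≥ 11; Hunter 2: 11 ≥ 8). Hunter 2 gets 11.
Every other cell has a profitable deviation for at least one player. Highest of {13, 11} is 13.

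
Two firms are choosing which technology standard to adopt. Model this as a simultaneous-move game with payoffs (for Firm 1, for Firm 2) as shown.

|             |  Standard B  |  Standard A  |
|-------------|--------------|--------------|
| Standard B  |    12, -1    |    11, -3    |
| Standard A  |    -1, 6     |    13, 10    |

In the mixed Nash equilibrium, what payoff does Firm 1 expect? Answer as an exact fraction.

167/15

Firm 2 mixes with probability q on Standard B, chosen so Firm 1 is indifferent: 12q + 11(1−q) = (-1)q + 13(1−q) gives q = 2/15.
Firm 1's expected payoff (from either row, since indifferent) is 12·2/15 + 11·13/15 = 167/15.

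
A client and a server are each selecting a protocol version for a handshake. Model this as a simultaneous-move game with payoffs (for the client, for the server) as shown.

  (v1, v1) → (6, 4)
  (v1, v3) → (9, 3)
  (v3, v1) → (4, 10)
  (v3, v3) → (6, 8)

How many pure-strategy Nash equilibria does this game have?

Both v1: the client gets 6 (best alternative 4); the server gets 4 (best alternative 3). Neither deviates — NE.
Both v3 is not a NE: the client would switch to v1 (9 > 6).
No other cell survives both best-response checks, so there is 1 pure NE.

1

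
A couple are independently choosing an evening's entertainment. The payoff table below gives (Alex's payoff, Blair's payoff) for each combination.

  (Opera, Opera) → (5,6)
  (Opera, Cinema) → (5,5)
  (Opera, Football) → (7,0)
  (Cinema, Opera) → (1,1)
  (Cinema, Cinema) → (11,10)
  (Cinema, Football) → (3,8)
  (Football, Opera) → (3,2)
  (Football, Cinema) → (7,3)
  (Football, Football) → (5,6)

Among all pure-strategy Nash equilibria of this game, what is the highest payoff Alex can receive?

Both Opera is a pure NE (Alex: 5 ≥ 3; Blair: 6 ≥ 5). Alex gets 5.
Both Cinema is a pure NE (Alex: 11 ≥ 7; Blair: 10 ≥ 8). Alex gets 11.
Every other cell has a profitable deviation for at least one player. Highest of {5, 11} is 11.

11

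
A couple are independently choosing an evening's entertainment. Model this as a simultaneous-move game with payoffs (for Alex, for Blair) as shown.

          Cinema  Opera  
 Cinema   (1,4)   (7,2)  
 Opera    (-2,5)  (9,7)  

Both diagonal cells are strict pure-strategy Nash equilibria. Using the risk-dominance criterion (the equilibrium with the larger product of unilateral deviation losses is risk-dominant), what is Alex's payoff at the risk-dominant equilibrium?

1

At both Cinema: Alex loses 1 − (-2) = 3 by deviating; Blair loses 4 − 2 = 2. Product = 3·2 = 6.
At both Opera: Alex loses 9 − 7 = 2 by deviating; Blair loses 7 − 5 = 2. Product = 2·2 = 4.
6 > 4, so both Cinema is risk-dominant. Alex's payoff there is 1.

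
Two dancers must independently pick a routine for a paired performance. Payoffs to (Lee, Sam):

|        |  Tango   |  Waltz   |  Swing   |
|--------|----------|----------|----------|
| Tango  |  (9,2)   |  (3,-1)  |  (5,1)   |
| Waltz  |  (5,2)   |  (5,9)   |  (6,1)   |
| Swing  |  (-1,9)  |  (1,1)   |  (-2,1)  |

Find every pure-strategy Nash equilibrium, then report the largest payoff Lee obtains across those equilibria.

9

Both Tango is a pure NE (Lee: 9 ≥ 5; Sam: 2 ≥ 1). Lee gets 9.
Both Waltz is a pure NE (Lee: 5 ≥ 3; Sam: 9 ≥ 2). Lee gets 5.
Every other cell has a profitable deviation for at least one player. Highest of {9, 5} is 9.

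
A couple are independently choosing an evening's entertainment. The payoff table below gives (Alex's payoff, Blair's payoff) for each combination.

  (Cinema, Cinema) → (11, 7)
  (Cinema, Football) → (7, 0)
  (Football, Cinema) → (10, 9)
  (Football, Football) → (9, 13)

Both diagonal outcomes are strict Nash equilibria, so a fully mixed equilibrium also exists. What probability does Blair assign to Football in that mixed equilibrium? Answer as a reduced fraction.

1/3

Blair's mix q on Cinema must make Alex indifferent between Cinema and Football.
Alex's payoff from Cinema: 11q + 7(1−q). From Football: 10q + 9(1−q).
Set equal: 1q = 2(1−q) → q = 2/3.
Probability on Football is 1 − 2/3 = 1/3.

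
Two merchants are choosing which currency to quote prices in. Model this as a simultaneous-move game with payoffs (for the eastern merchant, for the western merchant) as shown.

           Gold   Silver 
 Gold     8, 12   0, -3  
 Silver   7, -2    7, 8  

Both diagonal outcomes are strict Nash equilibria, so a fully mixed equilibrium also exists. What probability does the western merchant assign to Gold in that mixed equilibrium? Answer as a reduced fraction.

The western merchant's mix q on Gold must make the eastern merchant indifferent between Gold and Silver.
The eastern merchant's payoff from Gold: 8q + 0(1−q). From Silver: 7q + 7(1−q).
Set equal: 1q = 7(1−q) → q = 7/8.

7/8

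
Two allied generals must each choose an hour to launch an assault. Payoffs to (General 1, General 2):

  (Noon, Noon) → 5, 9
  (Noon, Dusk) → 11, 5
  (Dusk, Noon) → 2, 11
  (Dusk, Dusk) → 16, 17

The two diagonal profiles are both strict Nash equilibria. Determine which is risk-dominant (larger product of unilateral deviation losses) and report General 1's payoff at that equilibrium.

At both Noon: General 1 loses 5 − 2 = 3 by deviating; General 2 loses 9 − 5 = 4. Product = 3·4 = 12.
At both Dusk: General 1 loses 16 − 11 = 5 by deviating; General 2 loses 17 − 11 = 6. Product = 5·6 = 30.
30 > 12, so both Dusk is risk-dominant. General 1's payoff there is 16.

16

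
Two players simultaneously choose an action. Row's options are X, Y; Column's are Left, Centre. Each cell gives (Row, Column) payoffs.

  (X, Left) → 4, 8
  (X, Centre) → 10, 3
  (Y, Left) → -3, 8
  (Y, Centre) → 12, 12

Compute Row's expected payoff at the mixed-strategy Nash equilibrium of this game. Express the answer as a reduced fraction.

Column mixes with probability q on Left, chosen so Row is indifferent: 4q + 10(1−q) = (-3)q + 12(1−q) gives q = 2/9.
Row's expected payoff (from either row, since indifferent) is 4·2/9 + 10·7/9 = 26/3.

26/3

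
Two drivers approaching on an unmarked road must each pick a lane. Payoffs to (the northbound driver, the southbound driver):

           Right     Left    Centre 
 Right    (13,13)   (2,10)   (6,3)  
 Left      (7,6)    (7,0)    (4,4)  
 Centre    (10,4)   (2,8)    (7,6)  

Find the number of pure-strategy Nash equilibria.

1

Both Right: the northbound driver gets 13 (best alternative 10); the southbound driver gets 13 (best alternative 10). Neither deviates — NE.
Both Left is not a NE: the southbound driver would switch to Right (6 > 0).
No other cell survives both best-response checks, so there is 1 pure NE.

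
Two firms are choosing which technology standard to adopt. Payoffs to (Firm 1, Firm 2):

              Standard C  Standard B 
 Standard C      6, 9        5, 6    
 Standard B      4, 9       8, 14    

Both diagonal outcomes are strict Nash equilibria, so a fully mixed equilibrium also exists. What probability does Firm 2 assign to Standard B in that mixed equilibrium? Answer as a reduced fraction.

2/5

Firm 2's mix q on Standard C must make Firm 1 indifferent between Standard C and Standard B.
Firm 1's payoff from Standard C: 6q + 5(1−q). From Standard B: 4q + 8(1−q).
Set equal: 2q = 3(1−q) → q = 3/5.
Probability on Standard B is 1 − 3/5 = 2/5.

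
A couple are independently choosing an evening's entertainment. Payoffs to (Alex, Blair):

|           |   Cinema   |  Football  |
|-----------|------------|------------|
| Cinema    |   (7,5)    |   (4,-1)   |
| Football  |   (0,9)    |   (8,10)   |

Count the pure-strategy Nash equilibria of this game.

Both Cinema: Alex gets 7 (best alternative 0); Blair gets 5 (best alternative -1). Neither deviates — NE.
Both Football: Alex gets 8 (best alternative 4); Blair gets 10 (best alternative 9). Neither deviates — NE.
(Cinema, Football) is not a NE: Alex would switch to Football (8 > 4).
No other cell survives both best-response checks, so there are 2 pure NE.

2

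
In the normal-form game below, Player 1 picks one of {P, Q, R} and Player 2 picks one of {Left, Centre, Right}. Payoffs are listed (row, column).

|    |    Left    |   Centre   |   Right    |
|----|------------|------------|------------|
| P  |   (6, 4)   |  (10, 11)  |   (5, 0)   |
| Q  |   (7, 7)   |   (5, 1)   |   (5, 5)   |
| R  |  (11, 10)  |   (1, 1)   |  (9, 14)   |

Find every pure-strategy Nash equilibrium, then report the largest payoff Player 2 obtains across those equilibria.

14

(P, Centre) is a pure NE (Player 1: 10 ≥ 5; Player 2: 11 ≥ 4). Player 2 gets 11.
(R, Right) is a pure NE (Player 1: 9 ≥ 5; Player 2: 14 ≥ 10). Player 2 gets 14.
Every other cell has a profitable deviation for at least one player. Highest of {11, 14} is 14.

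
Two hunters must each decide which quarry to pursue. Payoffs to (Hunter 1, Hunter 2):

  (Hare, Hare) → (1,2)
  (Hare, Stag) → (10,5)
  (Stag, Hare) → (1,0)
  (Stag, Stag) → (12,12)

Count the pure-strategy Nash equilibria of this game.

Both Stag: Hunter 1 gets 12 (best alternative 10); Hunter 2 gets 12 (best alternative 0). Neither deviates — NE.
Both Hare is not a NE: Hunter 2 would switch to Stag (5 > 2).
No other cell survives both best-response checks, so there is 1 pure NE.

1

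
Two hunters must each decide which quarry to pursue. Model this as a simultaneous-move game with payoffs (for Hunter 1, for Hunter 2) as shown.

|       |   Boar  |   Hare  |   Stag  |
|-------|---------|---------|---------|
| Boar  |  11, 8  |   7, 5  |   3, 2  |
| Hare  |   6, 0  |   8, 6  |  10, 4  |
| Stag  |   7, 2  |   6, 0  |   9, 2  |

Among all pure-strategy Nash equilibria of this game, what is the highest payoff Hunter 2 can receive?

Both Boar is a pure NE (Hunter 1: 11 ≥ 7; Hunter 2: 8 ≥ 5). Hunter 2 gets 8.
Both Hare is a pure NE (Hunter 1: 8 ≥ 7; Hunter 2: 6 ≥ 4). Hunter 2 gets 6.
Every other cell has a profitable deviation for at least one player. Highest of {8, 6} is 8.

8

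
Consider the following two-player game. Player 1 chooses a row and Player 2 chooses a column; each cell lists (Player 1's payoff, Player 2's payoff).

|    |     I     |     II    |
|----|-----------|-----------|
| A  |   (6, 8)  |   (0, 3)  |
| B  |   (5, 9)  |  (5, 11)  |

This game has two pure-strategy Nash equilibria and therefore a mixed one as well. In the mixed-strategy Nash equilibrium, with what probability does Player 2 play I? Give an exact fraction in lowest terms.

5/6

Player 2's mix q on I must make Player 1 indifferent between A and B.
Player 1's payoff from A: 6q + 0(1−q). From B: 5q + 5(1−q).
Set equal: 1q = 5(1−q) → q = 5/6.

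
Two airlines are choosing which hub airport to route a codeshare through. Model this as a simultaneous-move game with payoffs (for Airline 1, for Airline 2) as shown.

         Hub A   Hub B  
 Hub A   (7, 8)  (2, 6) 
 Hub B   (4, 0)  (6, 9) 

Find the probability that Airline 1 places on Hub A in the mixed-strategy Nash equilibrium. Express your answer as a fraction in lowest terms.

9/11

Airline 1's mix p on Hub A must make Airline 2 indifferent between Hub A and Hub B.
Airline 2's payoff from Hub A: 8p + 0(1−p). From Hub B: 6p + 9(1−p).
Set equal: 2p = 9(1−p) → p = 9/11.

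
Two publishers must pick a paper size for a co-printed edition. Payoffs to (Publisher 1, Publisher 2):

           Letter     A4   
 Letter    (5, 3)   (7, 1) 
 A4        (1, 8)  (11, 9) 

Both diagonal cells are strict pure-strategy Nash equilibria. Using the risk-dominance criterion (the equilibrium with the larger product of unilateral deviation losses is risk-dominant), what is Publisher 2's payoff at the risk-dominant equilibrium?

3

At both Letter: Publisher 1 loses 5 − 1 = 4 by deviating; Publisher 2 loses 3 − 1 = 2. Product = 4·2 = 8.
At both A4: Publisher 1 loses 11 − 7 = 4 by deviating; Publisher 2 loses 9 − 8 = 1. Product = 4·1 = 4.
8 > 4, so both Letter is risk-dominant. Publisher 2's payoff there is 3.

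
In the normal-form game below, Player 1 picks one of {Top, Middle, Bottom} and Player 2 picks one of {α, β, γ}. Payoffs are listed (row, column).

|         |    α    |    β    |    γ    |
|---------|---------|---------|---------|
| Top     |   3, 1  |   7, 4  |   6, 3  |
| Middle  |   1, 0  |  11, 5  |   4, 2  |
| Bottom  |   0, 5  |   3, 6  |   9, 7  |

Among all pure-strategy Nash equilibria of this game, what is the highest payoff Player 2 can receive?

7

(Middle, β) is a pure NE (Player 1: 11 ≥ 7; Player 2: 5 ≥ 2). Player 2 gets 5.
(Bottom, γ) is a pure NE (Player 1: 9 ≥ 6; Player 2: 7 ≥ 6). Player 2 gets 7.
Every other cell has a profitable deviation for at least one player. Highest of {5, 7} is 7.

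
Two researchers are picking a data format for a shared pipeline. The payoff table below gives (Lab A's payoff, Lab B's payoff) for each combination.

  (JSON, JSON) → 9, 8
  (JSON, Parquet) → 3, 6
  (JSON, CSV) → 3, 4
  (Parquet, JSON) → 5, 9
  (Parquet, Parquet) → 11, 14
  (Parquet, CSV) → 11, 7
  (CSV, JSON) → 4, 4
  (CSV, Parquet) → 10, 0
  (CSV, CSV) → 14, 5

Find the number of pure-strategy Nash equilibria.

Both JSON: Lab A gets 9 (best alternative 5); Lab B gets 8 (best alternative 6). Neither deviates — NE.
Both Parquet: Lab A gets 11 (best alternative 10); Lab B gets 14 (best alternative 9). Neither deviates — NE.
Both CSV: Lab A gets 14 (best alternative 11); Lab B gets 5 (best alternative 4). Neither deviates — NE.
(CSV, Parquet) is not a NE: Lab A would switch to Parquet (11 > 10).
No other cell survives both best-response checks, so there are 3 pure NE.

3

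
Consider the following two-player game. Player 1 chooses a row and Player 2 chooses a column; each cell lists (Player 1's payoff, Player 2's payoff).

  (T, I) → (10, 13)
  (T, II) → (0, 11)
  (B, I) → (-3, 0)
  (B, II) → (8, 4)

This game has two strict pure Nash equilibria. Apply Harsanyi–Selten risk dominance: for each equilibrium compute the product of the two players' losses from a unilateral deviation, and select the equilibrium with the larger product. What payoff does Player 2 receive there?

At (T, I): Player 1 loses 10 − (-3) = 13 by deviating; Player 2 loses 13 − 11 = 2. Product = 13·2 = 26.
At (B, II): Player 1 loses 8 − 0 = 8 by deviating; Player 2 loses 4 − 0 = 4. Product = 8·4 = 32.
32 > 26, so (B, II) is risk-dominant. Player 2's payoff there is 4.

4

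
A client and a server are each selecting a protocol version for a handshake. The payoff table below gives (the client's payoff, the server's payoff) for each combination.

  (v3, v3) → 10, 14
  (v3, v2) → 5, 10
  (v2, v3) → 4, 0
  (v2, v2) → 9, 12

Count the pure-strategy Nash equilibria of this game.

2

Both v3: the client gets 10 (best alternative 4); the server gets 14 (best alternative 10). Neither deviates — NE.
Both v2: the client gets 9 (best alternative 5); the server gets 12 (best alternative 0). Neither deviates — NE.
(v3, v2) is not a NE: the client would switch to v2 (9 > 5).
No other cell survives both best-response checks, so there are 2 pure NE.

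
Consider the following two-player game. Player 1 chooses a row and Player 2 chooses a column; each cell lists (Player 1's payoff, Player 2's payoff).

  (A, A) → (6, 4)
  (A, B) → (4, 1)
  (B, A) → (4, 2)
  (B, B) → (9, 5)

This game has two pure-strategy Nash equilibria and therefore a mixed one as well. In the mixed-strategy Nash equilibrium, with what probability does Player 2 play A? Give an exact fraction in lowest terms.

5/7

Player 2's mix q on A must make Player 1 indifferent between A and B.
Player 1's payoff from A: 6q + 4(1−q). From B: 4q + 9(1−q).
Set equal: 2q = 5(1−q) → q = 5/7.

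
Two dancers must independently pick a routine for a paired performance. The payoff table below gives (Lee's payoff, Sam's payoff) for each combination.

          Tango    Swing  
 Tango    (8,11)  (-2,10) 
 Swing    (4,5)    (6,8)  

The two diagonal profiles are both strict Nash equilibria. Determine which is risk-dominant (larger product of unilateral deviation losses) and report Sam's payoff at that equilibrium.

8

At both Tango: Lee loses 8 − 4 = 4 by deviating; Sam loses 11 − 10 = 1. Product = 4·1 = 4.
At both Swing: Lee loses 6 − (-2) = 8 by deviating; Sam loses 8 − 5 = 3. Product = 8·3 = 24.
24 > 4, so both Swing is risk-dominant. Sam's payoff there is 8.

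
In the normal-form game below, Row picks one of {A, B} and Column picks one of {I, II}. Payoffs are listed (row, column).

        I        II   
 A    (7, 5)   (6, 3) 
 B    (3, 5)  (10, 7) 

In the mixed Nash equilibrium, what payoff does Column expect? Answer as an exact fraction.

5

Row mixes with probability p on A, chosen so Column is indifferent: 5p + 5(1−p) = 3p + 7(1−p) gives p = 1/2.
Column's expected payoff is 5·1/2 + 5·1/2 = 5.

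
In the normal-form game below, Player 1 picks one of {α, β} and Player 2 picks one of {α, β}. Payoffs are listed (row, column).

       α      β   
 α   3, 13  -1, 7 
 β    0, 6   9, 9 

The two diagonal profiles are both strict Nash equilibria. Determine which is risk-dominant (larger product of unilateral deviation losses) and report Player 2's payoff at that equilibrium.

At both α: Player 1 loses 3 − 0 = 3 by deviating; Player 2 loses 13 − 7 = 6. Product = 3·6 = 18.
At both β: Player 1 loses 9 − (-1) = 10 by deviating; Player 2 loses 9 − 6 = 3. Product = 10·3 = 30.
30 > 18, so both β is risk-dominant. Player 2's payoff there is 9.

9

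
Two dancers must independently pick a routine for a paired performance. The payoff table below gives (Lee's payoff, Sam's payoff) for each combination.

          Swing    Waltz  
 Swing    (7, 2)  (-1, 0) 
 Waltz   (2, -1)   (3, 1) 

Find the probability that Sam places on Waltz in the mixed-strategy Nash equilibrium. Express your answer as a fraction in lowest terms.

Sam's mix q on Swing must make Lee indifferent between Swing and Waltz.
Lee's payoff from Swing: 7q + (-1)(1−q). From Waltz: 2q + 3(1−q).
Set equal: 5q = 4(1−q) → q = 4/9.
Probability on Waltz is 1 − 4/9 = 5/9.

5/9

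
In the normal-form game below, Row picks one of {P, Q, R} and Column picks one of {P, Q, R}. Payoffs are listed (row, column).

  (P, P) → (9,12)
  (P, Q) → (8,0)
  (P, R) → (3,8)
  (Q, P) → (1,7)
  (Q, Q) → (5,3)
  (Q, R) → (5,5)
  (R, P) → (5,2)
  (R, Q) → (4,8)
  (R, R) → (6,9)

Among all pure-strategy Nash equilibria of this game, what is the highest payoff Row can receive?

9

Both P is a pure NE (Row: 9 ≥ 5; Column: 12 ≥ 8). Row gets 9.
Both R is a pure NE (Row: 6 ≥ 5; Column: 9 ≥ 8). Row gets 6.
Every other cell has a profitable deviation for at least one player. Highest of {9, 6} is 9.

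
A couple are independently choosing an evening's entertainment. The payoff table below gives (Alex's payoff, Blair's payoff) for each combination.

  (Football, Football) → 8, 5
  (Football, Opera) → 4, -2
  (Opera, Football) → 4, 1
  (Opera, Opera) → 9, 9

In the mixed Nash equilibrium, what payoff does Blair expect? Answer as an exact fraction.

Alex mixes with probability p on Football, chosen so Blair is indifferent: 5p + 1(1−p) = (-2)p + 9(1−p) gives p = 8/15.
Blair's expected payoff is 5·8/15 + 1·7/15 = 47/15.

47/15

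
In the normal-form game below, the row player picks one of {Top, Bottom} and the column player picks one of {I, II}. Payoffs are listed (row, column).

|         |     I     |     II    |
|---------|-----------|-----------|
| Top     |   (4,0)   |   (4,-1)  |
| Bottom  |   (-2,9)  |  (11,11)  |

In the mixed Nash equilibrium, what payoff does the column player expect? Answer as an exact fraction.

3

The row player mixes with probability p on Top, chosen so the column player is indifferent: 0p + 9(1−p) = (-1)p + 11(1−p) gives p = 2/3.
The column player's expected payoff is 0·2/3 + 9·1/3 = 3.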